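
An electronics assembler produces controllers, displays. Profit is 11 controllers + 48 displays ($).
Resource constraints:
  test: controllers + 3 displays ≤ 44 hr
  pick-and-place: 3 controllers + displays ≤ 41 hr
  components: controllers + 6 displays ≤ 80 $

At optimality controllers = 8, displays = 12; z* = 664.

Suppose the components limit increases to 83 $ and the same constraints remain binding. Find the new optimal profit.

679

Binding: test and components. Non-binding: pick-and-place (5 unused).
Since pick-and-place is not tight, its dual is 0.
Dual feasibility on the basic columns requires 1·y_test + 1·y_components = 11, 3·y_test + 6·y_components = 48.
→ y_test = 6 and y_components = 5.
Δz = y_components·Δb = 5 × (3) = 15, so new z* = 664 + 15 = 679.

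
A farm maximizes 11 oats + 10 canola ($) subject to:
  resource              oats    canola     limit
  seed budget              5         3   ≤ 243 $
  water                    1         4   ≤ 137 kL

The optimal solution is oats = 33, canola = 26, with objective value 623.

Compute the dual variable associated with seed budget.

Check each constraint at x*: seed budget 243/243 (tight); water 137/137 (tight).
The binding rows give the dual system: 5·y_seed budget + 1·y_water = 11 and 3·y_seed budget + 4·y_water = 10.
This yields shadow prices y_seed budget = 2, y_water = 1.
Shadow price of seed budget = 2.

2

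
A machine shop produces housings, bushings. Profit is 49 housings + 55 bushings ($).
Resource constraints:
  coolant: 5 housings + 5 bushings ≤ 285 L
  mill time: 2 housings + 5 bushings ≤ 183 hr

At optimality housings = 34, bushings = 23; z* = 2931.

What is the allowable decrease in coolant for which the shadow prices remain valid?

102

Binding constraints: coolant, mill time. The basis is B = [[5,5],[2,5]] with det 15.
Per unit decrease in coolant, x* moves by d = (-0.3333, 0.1333).
The basis stays optimal until housings reaches 0; allowable decrease = 102 L.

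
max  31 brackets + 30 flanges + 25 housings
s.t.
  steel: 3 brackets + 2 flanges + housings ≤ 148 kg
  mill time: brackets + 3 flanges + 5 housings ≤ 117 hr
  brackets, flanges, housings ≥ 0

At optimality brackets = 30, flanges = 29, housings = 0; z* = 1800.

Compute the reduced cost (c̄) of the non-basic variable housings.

-4

At the optimum: steel uses 148 of 148 (binding); mill time uses 117 of 117 (binding).
Dual feasibility on the basic columns requires 3·y_steel + 1·y_mill time = 31, 2·y_steel + 3·y_mill time = 30.
This yields shadow prices y_steel = 9, y_mill time = 4.
Reduced cost of housings: c₃ − yᵀa₃ = 25 − (9·1 + 4·5) = 25 − 29 = -4.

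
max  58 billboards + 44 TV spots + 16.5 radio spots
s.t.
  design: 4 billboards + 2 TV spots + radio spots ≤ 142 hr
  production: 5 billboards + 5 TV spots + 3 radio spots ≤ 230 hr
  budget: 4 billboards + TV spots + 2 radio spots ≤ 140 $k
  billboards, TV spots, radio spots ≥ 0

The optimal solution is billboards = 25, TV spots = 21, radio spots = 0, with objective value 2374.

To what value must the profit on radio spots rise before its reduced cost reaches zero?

Check each constraint at x*: design 142/142 (tight); production 230/230 (tight); budget 121/140 (slack 19).
Slack constraints have shadow price 0 (complementary slackness).
From A_Bᵀ y = c: 4·y_design + 5·y_production = 58; 2·y_design + 5·y_production = 44.
→ y_design = 7 and y_production = 6.
radio spots enters the basis when its profit ≥ yᵀa₃ = 7·1 + 6·3 = 25.

25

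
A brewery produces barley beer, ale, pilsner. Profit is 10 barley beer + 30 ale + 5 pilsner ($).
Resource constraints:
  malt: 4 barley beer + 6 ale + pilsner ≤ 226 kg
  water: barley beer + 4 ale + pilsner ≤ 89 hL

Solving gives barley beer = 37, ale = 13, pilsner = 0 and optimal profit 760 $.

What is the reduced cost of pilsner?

-2

Both malt and water are binding at x*.
Dual feasibility on the basic columns requires 4·y_malt + 1·y_water = 10, 6·y_malt + 4·y_water = 30.
This yields shadow prices y_malt = 1, y_water = 6.
Reduced cost of pilsner: c₃ − yᵀa₃ = 5 − (1·1 + 6·1) = 5 − 7 = -2.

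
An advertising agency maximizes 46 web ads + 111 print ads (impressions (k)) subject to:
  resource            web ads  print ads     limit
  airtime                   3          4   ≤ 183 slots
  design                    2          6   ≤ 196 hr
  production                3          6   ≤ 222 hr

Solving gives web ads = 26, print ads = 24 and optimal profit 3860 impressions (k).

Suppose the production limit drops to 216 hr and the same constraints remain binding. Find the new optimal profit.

3806

Check each constraint at x*: airtime 174/183 (slack 9); design 196/196 (tight); production 222/222 (tight).
By complementary slackness, y = 0 for the non-binding constraint.
Dual feasibility on the basic columns requires 2·y_design + 3·y_production = 46, 6·y_design + 6·y_production = 111.
Solving: y_design = 9.5, y_production = 9.
Δz = y_production·Δb = 9 × (-6) = -54, so new z* = 3860 − 54 = 3806.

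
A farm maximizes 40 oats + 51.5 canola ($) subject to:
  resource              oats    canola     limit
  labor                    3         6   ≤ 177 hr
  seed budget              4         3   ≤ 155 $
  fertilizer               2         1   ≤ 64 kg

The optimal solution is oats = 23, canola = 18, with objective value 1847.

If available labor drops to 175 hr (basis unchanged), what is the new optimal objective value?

1833

Check each constraint at x*: labor 177/177 (tight); seed budget 146/155 (slack 9); fertilizer 64/64 (tight).
By complementary slackness, y = 0 for the non-binding constraint.
The binding rows give the dual system: 3·y_labor + 2·y_fertilizer = 40 and 6·y_labor + 1·y_fertilizer = 51.5.
Solving: y_labor = 7, y_fertilizer = 9.5.
Δz = y_labor·Δb = 7 × (-2) = -14, so new z* = 1847 − 14 = 1833.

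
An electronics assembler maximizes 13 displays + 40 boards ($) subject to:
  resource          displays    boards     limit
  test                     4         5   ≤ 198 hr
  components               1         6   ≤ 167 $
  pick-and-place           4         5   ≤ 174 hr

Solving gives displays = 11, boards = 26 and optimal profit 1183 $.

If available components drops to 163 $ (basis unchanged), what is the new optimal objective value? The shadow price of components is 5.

Δb = -4, so new z* = 1183 + (5)·(-4) = 1183 − 20 = 1163.

1163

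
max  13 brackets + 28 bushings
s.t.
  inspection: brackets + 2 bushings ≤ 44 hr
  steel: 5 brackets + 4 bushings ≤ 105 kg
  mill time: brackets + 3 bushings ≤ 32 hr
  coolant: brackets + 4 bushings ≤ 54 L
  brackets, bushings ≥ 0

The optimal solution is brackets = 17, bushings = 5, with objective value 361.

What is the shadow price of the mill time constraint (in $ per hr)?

Binding: steel and mill time. Non-binding: inspection (17 unused), coolant (17 unused).
Since inspection, coolant are not tight, their duals are 0.
The binding rows give the dual system: 5·y_steel + 1·y_mill time = 13 and 4·y_steel + 3·y_mill time = 28.
→ y_steel = 1 and y_mill time = 8.
Shadow price of mill time = 8.

8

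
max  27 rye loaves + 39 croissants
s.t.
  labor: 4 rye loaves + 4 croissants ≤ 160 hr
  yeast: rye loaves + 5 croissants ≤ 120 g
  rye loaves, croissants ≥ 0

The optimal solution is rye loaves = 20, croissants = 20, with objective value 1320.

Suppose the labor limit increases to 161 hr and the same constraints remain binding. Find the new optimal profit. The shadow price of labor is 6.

1326

Δb = 1, so new z* = 1320 + (6)·(1) = 1320 + 6 = 1326.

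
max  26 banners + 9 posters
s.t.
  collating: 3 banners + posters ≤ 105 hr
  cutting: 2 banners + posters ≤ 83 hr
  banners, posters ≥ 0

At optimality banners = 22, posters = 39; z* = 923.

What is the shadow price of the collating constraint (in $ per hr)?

Both collating and cutting are binding at x*.
From A_Bᵀ y = c: 3·y_collating + 2·y_cutting = 26; 1·y_collating + 1·y_cutting = 9.
→ y_collating = 8 and y_cutting = 1.
Shadow price of collating = 8.

8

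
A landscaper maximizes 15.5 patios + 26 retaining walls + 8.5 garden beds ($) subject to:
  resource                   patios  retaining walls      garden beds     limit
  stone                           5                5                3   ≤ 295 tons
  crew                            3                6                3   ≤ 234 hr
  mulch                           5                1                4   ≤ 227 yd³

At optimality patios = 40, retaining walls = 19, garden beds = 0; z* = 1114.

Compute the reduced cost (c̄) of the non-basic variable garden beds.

-5

Binding: stone and crew. Non-binding: mulch (8 unused).
Slack constraints have shadow price 0 (complementary slackness).
Dual feasibility on the basic columns requires 5·y_stone + 3·y_crew = 15.5, 5·y_stone + 6·y_crew = 26.
This yields shadow prices y_stone = 1, y_crew = 3.5.
Reduced cost of garden beds: c₃ − yᵀa₃ = 8.5 − (1·3 + 3.5·3) = 8.5 − 13.5 = -5.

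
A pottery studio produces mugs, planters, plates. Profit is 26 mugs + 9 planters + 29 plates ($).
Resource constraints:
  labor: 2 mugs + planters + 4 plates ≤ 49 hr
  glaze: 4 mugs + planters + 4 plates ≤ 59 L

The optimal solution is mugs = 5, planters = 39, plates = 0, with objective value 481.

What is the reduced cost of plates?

-7

Both labor and glaze are binding at x*.
From A_Bᵀ y = c: 2·y_labor + 4·y_glaze = 26; 1·y_labor + 1·y_glaze = 9.
Solving: y_labor = 5, y_glaze = 4.
Reduced cost of plates: c₃ − yᵀa₃ = 29 − (5·4 + 4·4) = 29 − 36 = -7.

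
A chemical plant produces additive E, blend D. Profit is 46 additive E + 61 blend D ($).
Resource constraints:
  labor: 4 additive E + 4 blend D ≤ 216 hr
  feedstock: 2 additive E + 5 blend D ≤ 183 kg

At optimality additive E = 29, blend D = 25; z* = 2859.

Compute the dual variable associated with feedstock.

5

At the optimum: labor uses 216 of 216 (binding); feedstock uses 183 of 183 (binding).
Dual feasibility on the basic columns requires 4·y_labor + 2·y_feedstock = 46, 4·y_labor + 5·y_feedstock = 61.
→ y_labor = 9 and y_feedstock = 5.
Shadow price of feedstock = 5.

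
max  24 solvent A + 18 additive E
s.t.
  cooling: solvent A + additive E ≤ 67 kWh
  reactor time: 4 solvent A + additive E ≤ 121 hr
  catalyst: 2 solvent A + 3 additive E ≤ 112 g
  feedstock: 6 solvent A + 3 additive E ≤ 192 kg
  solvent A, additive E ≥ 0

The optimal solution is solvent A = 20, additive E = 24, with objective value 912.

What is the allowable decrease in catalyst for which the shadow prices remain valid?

34

Binding constraints: catalyst, feedstock. The basis is B = [[2,3],[6,3]] with det -12.
Per unit decrease in catalyst, x* moves by d = (0.25, -0.5).
The basis stays optimal until reactor time becomes binding; allowable decrease = 34 g.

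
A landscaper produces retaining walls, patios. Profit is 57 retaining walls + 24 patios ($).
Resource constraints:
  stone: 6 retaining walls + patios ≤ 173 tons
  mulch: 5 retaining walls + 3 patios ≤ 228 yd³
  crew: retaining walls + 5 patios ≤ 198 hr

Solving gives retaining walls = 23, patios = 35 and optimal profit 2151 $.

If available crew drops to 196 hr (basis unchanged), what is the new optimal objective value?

Binding: stone and crew. Non-binding: mulch (8 unused).
Since mulch is not tight, its dual is 0.
The binding rows give the dual system: 6·y_stone + 1·y_crew = 57 and 1·y_stone + 5·y_crew = 24.
This yields shadow prices y_stone = 9, y_crew = 3.
Δz = y_crew·Δb = 3 × (-2) = -6, so new z* = 2151 − 6 = 2145.

2145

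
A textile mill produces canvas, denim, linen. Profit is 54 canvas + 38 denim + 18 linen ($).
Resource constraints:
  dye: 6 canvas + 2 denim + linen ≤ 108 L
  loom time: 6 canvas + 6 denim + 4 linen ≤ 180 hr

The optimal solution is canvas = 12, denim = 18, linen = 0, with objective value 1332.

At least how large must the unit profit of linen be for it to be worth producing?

At the optimum: dye uses 108 of 108 (binding); loom time uses 180 of 180 (binding).
Dual feasibility on the basic columns requires 6·y_dye + 6·y_loom time = 54, 2·y_dye + 6·y_loom time = 38.
Solving: y_dye = 4, y_loom time = 5.
linen enters the basis when its profit ≥ yᵀa₃ = 4·1 + 5·4 = 24.

24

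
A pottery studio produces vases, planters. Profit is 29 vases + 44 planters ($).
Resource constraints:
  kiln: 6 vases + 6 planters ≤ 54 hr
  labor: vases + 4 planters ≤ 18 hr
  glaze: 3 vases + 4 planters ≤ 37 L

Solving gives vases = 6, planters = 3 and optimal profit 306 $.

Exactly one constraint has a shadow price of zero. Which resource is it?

glaze

kiln: 54/54 (binding)
labor: 18/18 (binding)
glaze: 30/37 (slack 7)
By complementary slackness, a constraint with positive slack has shadow price 0 → glaze.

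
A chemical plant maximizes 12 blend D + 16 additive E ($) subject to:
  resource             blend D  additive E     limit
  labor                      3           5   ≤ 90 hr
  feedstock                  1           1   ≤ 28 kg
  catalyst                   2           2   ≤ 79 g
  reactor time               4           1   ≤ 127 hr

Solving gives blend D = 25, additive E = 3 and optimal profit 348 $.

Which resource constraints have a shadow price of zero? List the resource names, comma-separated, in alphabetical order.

labor: 90/90 (binding)
feedstock: 28/28 (binding)
catalyst: 56/79 (slack 23)
reactor time: 103/127 (slack 24)
By complementary slackness, a constraint with positive slack has shadow price 0 → catalyst, reactor time.

catalyst, reactor time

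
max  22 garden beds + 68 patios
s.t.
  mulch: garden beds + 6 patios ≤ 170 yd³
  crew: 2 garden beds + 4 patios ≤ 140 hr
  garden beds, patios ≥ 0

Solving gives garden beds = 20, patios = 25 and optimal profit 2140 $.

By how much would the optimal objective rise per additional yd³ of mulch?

6

Check each constraint at x*: mulch 170/170 (tight); crew 140/140 (tight).
Dual feasibility on the basic columns requires 1·y_mulch + 2·y_crew = 22, 6·y_mulch + 4·y_crew = 68.
Solving: y_mulch = 6, y_crew = 8.
Shadow price of mulch = 6.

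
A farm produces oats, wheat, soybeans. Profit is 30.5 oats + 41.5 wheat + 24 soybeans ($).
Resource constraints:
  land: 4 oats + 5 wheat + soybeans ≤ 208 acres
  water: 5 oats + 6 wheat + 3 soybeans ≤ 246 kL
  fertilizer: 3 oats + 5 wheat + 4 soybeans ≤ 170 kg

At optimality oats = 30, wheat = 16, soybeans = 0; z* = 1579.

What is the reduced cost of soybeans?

-2

At the optimum: land uses 200 of 208 (slack = 8); water uses 246 of 246 (binding); fertilizer uses 170 of 170 (binding).
Slack constraints have shadow price 0 (complementary slackness).
The binding rows give the dual system: 5·y_water + 3·y_fertilizer = 30.5 and 6·y_water + 5·y_fertilizer = 41.5.
Solving: y_water = 4, y_fertilizer = 3.5.
Reduced cost of soybeans: c₃ − yᵀa₃ = 24 − (4·3 + 3.5·4) = 24 − 26 = -2.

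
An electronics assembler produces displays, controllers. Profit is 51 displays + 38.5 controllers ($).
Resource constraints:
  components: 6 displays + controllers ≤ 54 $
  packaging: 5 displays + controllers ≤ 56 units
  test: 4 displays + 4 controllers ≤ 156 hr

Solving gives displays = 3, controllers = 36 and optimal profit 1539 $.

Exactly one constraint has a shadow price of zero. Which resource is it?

components: 54/54 (binding)
packaging: 51/56 (slack 5)
test: 156/156 (binding)
By complementary slackness, a constraint with positive slack has shadow price 0 → packaging.

packaging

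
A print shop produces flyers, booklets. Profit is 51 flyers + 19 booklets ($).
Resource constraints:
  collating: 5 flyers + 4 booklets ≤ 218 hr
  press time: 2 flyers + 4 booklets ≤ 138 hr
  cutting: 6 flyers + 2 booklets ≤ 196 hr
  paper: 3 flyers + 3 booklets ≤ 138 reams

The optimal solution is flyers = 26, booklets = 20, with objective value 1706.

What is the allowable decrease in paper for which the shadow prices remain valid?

40

Binding constraints: cutting, paper. The basis is B = [[6,2],[3,3]] with det 12.
Per unit decrease in paper, x* moves by d = (0.1667, -0.5).
The basis stays optimal until booklets reaches 0; allowable decrease = 40 reams.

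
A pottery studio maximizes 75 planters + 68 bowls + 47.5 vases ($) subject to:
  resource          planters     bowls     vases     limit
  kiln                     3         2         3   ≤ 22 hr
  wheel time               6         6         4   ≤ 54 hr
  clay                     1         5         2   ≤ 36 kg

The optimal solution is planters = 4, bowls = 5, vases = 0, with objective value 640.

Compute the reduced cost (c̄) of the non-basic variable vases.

-9.5

Check each constraint at x*: kiln 22/22 (tight); wheel time 54/54 (tight); clay 29/36 (slack 7).
Since clay is not tight, its dual is 0.
From A_Bᵀ y = c: 3·y_kiln + 6·y_wheel time = 75; 2·y_kiln + 6·y_wheel time = 68.
This yields shadow prices y_kiln = 7, y_wheel time = 9.
Reduced cost of vases: c₃ − yᵀa₃ = 47.5 − (7·3 + 9·4) = 47.5 − 57 = -9.5.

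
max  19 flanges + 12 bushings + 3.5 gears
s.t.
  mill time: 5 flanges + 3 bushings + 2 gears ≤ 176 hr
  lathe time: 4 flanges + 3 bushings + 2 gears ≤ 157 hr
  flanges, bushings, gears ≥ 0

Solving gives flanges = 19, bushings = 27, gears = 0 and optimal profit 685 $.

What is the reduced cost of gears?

Check each constraint at x*: mill time 176/176 (tight); lathe time 157/157 (tight).
From A_Bᵀ y = c: 5·y_mill time + 4·y_lathe time = 19; 3·y_mill time + 3·y_lathe time = 12.
This yields shadow prices y_mill time = 3, y_lathe time = 1.
Reduced cost of gears: c₃ − yᵀa₃ = 3.5 − (3·2 + 1·2) = 3.5 − 8 = -4.5.

-4.5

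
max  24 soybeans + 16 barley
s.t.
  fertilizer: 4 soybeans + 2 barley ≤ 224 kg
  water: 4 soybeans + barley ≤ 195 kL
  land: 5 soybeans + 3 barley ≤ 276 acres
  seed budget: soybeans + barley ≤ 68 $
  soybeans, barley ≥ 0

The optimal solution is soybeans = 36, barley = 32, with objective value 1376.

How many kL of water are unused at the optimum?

19

water used = 4·36 + 1·32 = 176; slack = 195 − 176 = 19.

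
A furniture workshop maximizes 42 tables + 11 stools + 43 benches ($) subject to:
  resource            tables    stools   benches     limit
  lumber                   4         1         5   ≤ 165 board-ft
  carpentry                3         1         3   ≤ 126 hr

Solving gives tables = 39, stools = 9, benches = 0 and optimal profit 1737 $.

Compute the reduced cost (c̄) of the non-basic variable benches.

-8

At the optimum: lumber uses 165 of 165 (binding); carpentry uses 126 of 126 (binding).
The binding rows give the dual system: 4·y_lumber + 3·y_carpentry = 42 and 1·y_lumber + 1·y_carpentry = 11.
This yields shadow prices y_lumber = 9, y_carpentry = 2.
Reduced cost of benches: c₃ − yᵀa₃ = 43 − (9·5 + 2·3) = 43 − 51 = -8.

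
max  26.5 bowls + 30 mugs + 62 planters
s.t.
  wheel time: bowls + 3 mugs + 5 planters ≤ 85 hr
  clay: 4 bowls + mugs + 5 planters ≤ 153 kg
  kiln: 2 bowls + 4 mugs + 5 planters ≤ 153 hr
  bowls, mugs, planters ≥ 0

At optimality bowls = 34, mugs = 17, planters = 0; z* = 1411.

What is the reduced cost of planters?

Check each constraint at x*: wheel time 85/85 (tight); clay 153/153 (tight); kiln 136/153 (slack 17).
Slack constraints have shadow price 0 (complementary slackness).
From A_Bᵀ y = c: 1·y_wheel time + 4·y_clay = 26.5; 3·y_wheel time + 1·y_clay = 30.
Solving: y_wheel time = 8.5, y_clay = 4.5.
Reduced cost of planters: c₃ − yᵀa₃ = 62 − (8.5·5 + 4.5·5) = 62 − 65 = -3.

-3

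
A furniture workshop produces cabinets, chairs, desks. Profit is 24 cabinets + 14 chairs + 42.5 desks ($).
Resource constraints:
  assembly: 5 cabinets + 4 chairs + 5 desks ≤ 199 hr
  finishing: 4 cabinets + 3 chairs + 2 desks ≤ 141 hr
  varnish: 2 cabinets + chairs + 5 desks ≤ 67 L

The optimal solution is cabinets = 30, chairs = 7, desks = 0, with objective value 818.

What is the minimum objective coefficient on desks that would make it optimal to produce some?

Binding: finishing and varnish. Non-binding: assembly (21 unused).
Since assembly is not tight, its dual is 0.
From A_Bᵀ y = c: 4·y_finishing + 2·y_varnish = 24; 3·y_finishing + 1·y_varnish = 14.
This yields shadow prices y_finishing = 2, y_varnish = 8.
desks enters the basis when its profit ≥ yᵀa₃ = 2·2 + 8·5 = 44.

44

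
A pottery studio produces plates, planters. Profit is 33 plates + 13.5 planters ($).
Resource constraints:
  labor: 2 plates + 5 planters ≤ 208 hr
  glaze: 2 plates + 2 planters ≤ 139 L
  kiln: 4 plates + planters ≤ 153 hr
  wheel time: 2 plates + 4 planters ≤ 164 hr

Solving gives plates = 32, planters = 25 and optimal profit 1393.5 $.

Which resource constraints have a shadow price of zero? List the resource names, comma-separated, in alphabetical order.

glaze, labor

labor: 189/208 (slack 19)
glaze: 114/139 (slack 25)
kiln: 153/153 (binding)
wheel time: 164/164 (binding)
By complementary slackness, a constraint with positive slack has shadow price 0 → glaze, labor.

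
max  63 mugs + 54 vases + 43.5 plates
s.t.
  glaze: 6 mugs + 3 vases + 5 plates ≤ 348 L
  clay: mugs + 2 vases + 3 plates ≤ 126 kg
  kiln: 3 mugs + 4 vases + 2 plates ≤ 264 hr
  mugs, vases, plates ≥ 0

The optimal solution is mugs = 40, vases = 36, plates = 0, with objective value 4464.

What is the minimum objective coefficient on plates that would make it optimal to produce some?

48

Binding: glaze and kiln. Non-binding: clay (14 unused).
Since clay is not tight, its dual is 0.
The binding rows give the dual system: 6·y_glaze + 3·y_kiln = 63 and 3·y_glaze + 4·y_kiln = 54.
Solving: y_glaze = 6, y_kiln = 9.
plates enters the basis when its profit ≥ yᵀa₃ = 6·5 + 9·2 = 48.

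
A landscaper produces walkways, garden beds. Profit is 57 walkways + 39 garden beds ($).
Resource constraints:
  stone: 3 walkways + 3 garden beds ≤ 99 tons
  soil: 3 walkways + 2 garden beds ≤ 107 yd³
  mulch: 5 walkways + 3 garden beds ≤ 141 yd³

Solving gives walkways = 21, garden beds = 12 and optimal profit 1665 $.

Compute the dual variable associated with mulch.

Check each constraint at x*: stone 99/99 (tight); soil 87/107 (slack 20); mulch 141/141 (tight).
By complementary slackness, y = 0 for the non-binding constraint.
From A_Bᵀ y = c: 3·y_stone + 5·y_mulch = 57; 3·y_stone + 3·y_mulch = 39.
→ y_stone = 4 and y_mulch = 9.
Shadow price of mulch = 9.

9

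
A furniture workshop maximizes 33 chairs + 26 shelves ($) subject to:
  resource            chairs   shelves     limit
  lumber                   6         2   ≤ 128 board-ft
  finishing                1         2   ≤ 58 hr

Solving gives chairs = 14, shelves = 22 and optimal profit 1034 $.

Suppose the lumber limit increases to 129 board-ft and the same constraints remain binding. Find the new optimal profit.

At the optimum: lumber uses 128 of 128 (binding); finishing uses 58 of 58 (binding).
From A_Bᵀ y = c: 6·y_lumber + 1·y_finishing = 33; 2·y_lumber + 2·y_finishing = 26.
Solving: y_lumber = 4, y_finishing = 9.
Δz = y_lumber·Δb = 4 × (1) = 4, so new z* = 1034 + 4 = 1038.

1038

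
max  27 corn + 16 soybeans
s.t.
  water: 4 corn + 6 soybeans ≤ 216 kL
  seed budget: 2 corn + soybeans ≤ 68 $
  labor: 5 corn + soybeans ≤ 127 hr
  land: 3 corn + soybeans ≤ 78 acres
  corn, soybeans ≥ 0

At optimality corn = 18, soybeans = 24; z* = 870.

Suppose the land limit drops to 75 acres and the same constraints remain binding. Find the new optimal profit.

849

Check each constraint at x*: water 216/216 (tight); seed budget 60/68 (slack 8); labor 114/127 (slack 13); land 78/78 (tight).
By complementary slackness, y = 0 for the non-binding constraints.
From A_Bᵀ y = c: 4·y_water + 3·y_land = 27; 6·y_water + 1·y_land = 16.
→ y_water = 1.5 and y_land = 7.
Δz = y_land·Δb = 7 × (-3) = -21, so new z* = 870 − 21 = 849.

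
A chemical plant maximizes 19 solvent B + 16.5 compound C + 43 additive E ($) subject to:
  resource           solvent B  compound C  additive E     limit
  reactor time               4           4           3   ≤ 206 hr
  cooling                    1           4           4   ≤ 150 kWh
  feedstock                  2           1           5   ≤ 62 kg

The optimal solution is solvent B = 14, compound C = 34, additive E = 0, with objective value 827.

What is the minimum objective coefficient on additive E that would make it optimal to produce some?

Binding: cooling and feedstock. Non-binding: reactor time (14 unused).
By complementary slackness, y = 0 for the non-binding constraint.
The binding rows give the dual system: 1·y_cooling + 2·y_feedstock = 19 and 4·y_cooling + 1·y_feedstock = 16.5.
This yields shadow prices y_cooling = 2, y_feedstock = 8.5.
additive E enters the basis when its profit ≥ yᵀa₃ = 2·4 + 8.5·5 = 50.5.

50.5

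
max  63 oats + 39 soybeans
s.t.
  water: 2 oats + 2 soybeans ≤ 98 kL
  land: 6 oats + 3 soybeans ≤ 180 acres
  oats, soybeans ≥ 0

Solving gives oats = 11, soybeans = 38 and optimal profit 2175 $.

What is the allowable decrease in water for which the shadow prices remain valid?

38

Binding constraints: water, land. The basis is B = [[2,2],[6,3]] with det -6.
Per unit decrease in water, x* moves by d = (0.5, -1).
The basis stays optimal until soybeans reaches 0; allowable decrease = 38 kL.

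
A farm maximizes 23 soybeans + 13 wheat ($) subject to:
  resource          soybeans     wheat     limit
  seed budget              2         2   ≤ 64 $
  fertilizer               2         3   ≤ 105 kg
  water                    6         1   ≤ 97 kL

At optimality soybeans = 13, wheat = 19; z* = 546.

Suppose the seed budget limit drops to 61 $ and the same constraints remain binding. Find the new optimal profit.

Check each constraint at x*: seed budget 64/64 (tight); fertilizer 83/105 (slack 22); water 97/97 (tight).
Since fertilizer is not tight, its dual is 0.
Dual feasibility on the basic columns requires 2·y_seed budget + 6·y_water = 23, 2·y_seed budget + 1·y_water = 13.
This yields shadow prices y_seed budget = 5.5, y_water = 2.
Δz = y_seed budget·Δb = 5.5 × (-3) = -16.5, so new z* = 546 − 16.5 = 529.5.

529.5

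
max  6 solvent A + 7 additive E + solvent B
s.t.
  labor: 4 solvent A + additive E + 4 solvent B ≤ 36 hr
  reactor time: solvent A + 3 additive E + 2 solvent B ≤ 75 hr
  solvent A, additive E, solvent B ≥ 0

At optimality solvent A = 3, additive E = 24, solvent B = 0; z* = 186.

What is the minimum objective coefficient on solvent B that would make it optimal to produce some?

8

Check each constraint at x*: labor 36/36 (tight); reactor time 75/75 (tight).
Dual feasibility on the basic columns requires 4·y_labor + 1·y_reactor time = 6, 1·y_labor + 3·y_reactor time = 7.
Solving: y_labor = 1, y_reactor time = 2.
solvent B enters the basis when its profit ≥ yᵀa₃ = 1·4 + 2·2 = 8.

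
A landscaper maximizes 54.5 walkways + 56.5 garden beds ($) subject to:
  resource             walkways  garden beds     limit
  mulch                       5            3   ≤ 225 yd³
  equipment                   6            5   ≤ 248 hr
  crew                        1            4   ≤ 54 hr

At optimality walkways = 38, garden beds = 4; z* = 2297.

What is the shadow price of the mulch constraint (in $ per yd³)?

At the optimum: mulch uses 202 of 225 (slack = 23); equipment uses 248 of 248 (binding); crew uses 54 of 54 (binding).
By complementary slackness, y = 0 for the non-binding constraint.
The binding rows give the dual system: 6·y_equipment + 1·y_crew = 54.5 and 5·y_equipment + 4·y_crew = 56.5.
→ y_equipment = 8.5 and y_crew = 3.5.
Shadow price of mulch = 0.

0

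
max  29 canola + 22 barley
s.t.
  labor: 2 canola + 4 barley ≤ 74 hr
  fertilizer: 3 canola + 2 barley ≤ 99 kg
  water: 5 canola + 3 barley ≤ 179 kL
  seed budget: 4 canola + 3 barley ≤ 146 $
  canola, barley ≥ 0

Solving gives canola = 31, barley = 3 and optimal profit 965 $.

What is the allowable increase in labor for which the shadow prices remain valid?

104

Binding constraints: labor, fertilizer. The basis is B = [[2,4],[3,2]] with det -8.
Per unit increase in labor, x* moves by d = (-0.25, 0.375).
The basis stays optimal until seed budget becomes binding; allowable increase = 104 hr.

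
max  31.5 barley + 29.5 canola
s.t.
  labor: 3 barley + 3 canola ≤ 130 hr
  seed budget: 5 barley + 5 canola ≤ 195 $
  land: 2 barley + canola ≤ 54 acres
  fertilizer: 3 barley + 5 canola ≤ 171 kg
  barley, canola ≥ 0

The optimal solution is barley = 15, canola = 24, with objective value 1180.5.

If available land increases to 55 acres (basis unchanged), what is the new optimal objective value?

1182.5

Check each constraint at x*: labor 117/130 (slack 13); seed budget 195/195 (tight); land 54/54 (tight); fertilizer 165/171 (slack 6).
Slack constraints have shadow price 0 (complementary slackness).
The binding rows give the dual system: 5·y_seed budget + 2·y_land = 31.5 and 5·y_seed budget + 1·y_land = 29.5.
→ y_seed budget = 5.5 and y_land = 2.
Δz = y_land·Δb = 2 × (1) = 2, so new z* = 1180.5 + 2 = 1182.5.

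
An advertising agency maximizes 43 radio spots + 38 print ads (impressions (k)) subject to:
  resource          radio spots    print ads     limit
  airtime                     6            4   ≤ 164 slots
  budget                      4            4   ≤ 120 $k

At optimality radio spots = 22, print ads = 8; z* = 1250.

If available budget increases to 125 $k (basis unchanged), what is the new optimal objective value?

Check each constraint at x*: airtime 164/164 (tight); budget 120/120 (tight).
From A_Bᵀ y = c: 6·y_airtime + 4·y_budget = 43; 4·y_airtime + 4·y_budget = 38.
This yields shadow prices y_airtime = 2.5, y_budget = 7.
Δz = y_budget·Δb = 7 × (5) = 35, so new z* = 1250 + 35 = 1285.

1285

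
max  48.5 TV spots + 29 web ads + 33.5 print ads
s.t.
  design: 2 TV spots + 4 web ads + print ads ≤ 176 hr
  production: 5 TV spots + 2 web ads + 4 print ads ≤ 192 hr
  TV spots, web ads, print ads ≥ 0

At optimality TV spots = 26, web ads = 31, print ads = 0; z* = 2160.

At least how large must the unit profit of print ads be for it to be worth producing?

Check each constraint at x*: design 176/176 (tight); production 192/192 (tight).
Dual feasibility on the basic columns requires 2·y_design + 5·y_production = 48.5, 4·y_design + 2·y_production = 29.
→ y_design = 3 and y_production = 8.5.
print ads enters the basis when its profit ≥ yᵀa₃ = 3·1 + 8.5·4 = 37.

37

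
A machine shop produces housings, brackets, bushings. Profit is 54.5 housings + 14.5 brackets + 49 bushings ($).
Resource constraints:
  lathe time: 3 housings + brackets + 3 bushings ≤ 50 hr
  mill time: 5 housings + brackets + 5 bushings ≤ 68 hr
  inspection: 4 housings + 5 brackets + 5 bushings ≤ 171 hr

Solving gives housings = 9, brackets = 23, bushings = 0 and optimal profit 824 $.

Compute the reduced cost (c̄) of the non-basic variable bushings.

-5.5

At the optimum: lathe time uses 50 of 50 (binding); mill time uses 68 of 68 (binding); inspection uses 151 of 171 (slack = 20).
Since inspection is not tight, its dual is 0.
Dual feasibility on the basic columns requires 3·y_lathe time + 5·y_mill time = 54.5, 1·y_lathe time + 1·y_mill time = 14.5.
→ y_lathe time = 9 and y_mill time = 5.5.
Reduced cost of bushings: c₃ − yᵀa₃ = 49 − (9·3 + 5.5·5) = 49 − 54.5 = -5.5.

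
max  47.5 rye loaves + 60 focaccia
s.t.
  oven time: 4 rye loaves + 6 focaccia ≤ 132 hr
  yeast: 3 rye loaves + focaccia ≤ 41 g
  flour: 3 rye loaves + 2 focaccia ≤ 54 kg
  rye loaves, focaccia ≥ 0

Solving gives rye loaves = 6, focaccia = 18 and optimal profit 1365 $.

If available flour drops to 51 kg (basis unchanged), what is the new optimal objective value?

1351.5

Binding: oven time and flour. Non-binding: yeast (5 unused).
Since yeast is not tight, its dual is 0.
The binding rows give the dual system: 4·y_oven time + 3·y_flour = 47.5 and 6·y_oven time + 2·y_flour = 60.
This yields shadow prices y_oven time = 8.5, y_flour = 4.5.
Δz = y_flour·Δb = 4.5 × (-3) = -13.5, so new z* = 1365 − 13.5 = 1351.5.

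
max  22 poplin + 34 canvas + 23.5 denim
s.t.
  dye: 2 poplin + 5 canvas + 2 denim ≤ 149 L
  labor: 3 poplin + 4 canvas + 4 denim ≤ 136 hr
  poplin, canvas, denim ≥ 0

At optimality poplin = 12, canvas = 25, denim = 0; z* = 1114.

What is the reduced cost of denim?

At the optimum: dye uses 149 of 149 (binding); labor uses 136 of 136 (binding).
Dual feasibility on the basic columns requires 2·y_dye + 3·y_labor = 22, 5·y_dye + 4·y_labor = 34.
→ y_dye = 2 and y_labor = 6.
Reduced cost of denim: c₃ − yᵀa₃ = 23.5 − (2·2 + 6·4) = 23.5 − 28 = -4.5.

-4.5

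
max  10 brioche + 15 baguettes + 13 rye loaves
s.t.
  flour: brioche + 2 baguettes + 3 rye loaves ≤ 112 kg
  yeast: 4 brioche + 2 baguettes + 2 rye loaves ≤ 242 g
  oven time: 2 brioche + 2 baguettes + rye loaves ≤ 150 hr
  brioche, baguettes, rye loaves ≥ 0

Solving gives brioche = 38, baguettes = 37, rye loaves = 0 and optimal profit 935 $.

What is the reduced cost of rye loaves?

At the optimum: flour uses 112 of 112 (binding); yeast uses 226 of 242 (slack = 16); oven time uses 150 of 150 (binding).
By complementary slackness, y = 0 for the non-binding constraint.
Dual feasibility on the basic columns requires 1·y_flour + 2·y_oven time = 10, 2·y_flour + 2·y_oven time = 15.
This yields shadow prices y_flour = 5, y_oven time = 2.5.
Reduced cost of rye loaves: c₃ − yᵀa₃ = 13 − (5·3 + 2.5·1) = 13 − 17.5 = -4.5.

-4.5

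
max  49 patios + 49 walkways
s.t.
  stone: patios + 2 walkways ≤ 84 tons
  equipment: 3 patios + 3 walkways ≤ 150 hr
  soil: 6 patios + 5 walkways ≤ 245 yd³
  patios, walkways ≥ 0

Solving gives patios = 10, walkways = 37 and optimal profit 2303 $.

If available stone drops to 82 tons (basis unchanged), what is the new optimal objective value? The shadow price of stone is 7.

2289

Δb = -2, so new z* = 2303 + (7)·(-2) = 2303 − 14 = 2289.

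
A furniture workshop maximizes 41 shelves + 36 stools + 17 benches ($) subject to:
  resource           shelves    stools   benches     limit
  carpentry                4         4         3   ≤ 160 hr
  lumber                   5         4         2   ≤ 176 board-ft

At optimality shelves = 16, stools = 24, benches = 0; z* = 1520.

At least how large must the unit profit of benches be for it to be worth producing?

22

Check each constraint at x*: carpentry 160/160 (tight); lumber 176/176 (tight).
From A_Bᵀ y = c: 4·y_carpentry + 5·y_lumber = 41; 4·y_carpentry + 4·y_lumber = 36.
This yields shadow prices y_carpentry = 4, y_lumber = 5.
benches enters the basis when its profit ≥ yᵀa₃ = 4·3 + 5·2 = 22.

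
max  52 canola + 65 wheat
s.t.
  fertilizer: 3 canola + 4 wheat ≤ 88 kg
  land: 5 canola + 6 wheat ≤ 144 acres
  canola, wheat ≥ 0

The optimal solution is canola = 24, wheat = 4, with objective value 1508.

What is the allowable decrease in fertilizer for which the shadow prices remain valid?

1.6

Binding constraints: fertilizer, land. The basis is B = [[3,4],[5,6]] with det -2.
Per unit decrease in fertilizer, x* moves by d = (3, -2.5).
The basis stays optimal until wheat reaches 0; allowable decrease = 1.6 kg.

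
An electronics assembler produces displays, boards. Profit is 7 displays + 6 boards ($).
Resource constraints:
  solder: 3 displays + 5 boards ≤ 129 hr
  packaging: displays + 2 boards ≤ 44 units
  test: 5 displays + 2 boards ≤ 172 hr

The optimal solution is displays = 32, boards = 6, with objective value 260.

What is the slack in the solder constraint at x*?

solder used = 3·32 + 5·6 = 126; slack = 129 − 126 = 3.

3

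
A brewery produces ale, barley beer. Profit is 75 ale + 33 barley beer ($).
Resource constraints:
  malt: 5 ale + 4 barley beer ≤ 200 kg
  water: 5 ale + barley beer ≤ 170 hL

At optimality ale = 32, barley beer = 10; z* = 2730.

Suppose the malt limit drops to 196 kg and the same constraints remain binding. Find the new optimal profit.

Check each constraint at x*: malt 200/200 (tight); water 170/170 (tight).
From A_Bᵀ y = c: 5·y_malt + 5·y_water = 75; 4·y_malt + 1·y_water = 33.
Solving: y_malt = 6, y_water = 9.
Δz = y_malt·Δb = 6 × (-4) = -24, so new z* = 2730 − 24 = 2706.

2706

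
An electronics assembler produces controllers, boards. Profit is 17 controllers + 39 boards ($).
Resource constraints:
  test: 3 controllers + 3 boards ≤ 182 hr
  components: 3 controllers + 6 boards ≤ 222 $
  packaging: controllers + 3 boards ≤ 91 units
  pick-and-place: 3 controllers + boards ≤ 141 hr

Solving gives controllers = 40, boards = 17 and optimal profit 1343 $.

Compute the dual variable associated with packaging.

At the optimum: test uses 171 of 182 (slack = 11); components uses 222 of 222 (binding); packaging uses 91 of 91 (binding); pick-and-place uses 137 of 141 (slack = 4).
Since test, pick-and-place are not tight, their duals are 0.
The binding rows give the dual system: 3·y_components + 1·y_packaging = 17 and 6·y_components + 3·y_packaging = 39.
This yields shadow prices y_components = 4, y_packaging = 5.
Shadow price of packaging = 5.

5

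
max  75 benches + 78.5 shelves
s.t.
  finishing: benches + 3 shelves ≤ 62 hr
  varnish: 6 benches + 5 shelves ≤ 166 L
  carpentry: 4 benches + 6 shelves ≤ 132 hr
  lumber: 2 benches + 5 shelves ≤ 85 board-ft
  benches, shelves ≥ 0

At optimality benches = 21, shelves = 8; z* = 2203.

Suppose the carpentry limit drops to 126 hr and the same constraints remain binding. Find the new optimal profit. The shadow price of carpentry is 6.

2167

Δb = -6, so new z* = 2203 + (6)·(-6) = 2203 − 36 = 2167.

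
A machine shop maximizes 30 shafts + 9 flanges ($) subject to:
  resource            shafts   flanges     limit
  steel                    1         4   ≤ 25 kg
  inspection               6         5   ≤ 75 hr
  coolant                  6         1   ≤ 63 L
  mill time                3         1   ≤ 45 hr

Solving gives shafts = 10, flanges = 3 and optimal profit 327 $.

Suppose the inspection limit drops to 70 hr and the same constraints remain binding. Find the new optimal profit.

322

Check each constraint at x*: steel 22/25 (slack 3); inspection 75/75 (tight); coolant 63/63 (tight); mill time 33/45 (slack 12).
Since steel, mill time are not tight, their duals are 0.
Dual feasibility on the basic columns requires 6·y_inspection + 6·y_coolant = 30, 5·y_inspection + 1·y_coolant = 9.
→ y_inspection = 1 and y_coolant = 4.
Δz = y_inspection·Δb = 1 × (-5) = -5, so new z* = 327 − 5 = 322.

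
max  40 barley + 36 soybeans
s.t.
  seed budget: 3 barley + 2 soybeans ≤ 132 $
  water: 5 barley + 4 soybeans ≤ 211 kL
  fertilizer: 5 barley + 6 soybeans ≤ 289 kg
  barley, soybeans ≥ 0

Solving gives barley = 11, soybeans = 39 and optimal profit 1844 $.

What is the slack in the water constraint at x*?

0

water used = 5·11 + 4·39 = 211; slack = 211 − 211 = 0.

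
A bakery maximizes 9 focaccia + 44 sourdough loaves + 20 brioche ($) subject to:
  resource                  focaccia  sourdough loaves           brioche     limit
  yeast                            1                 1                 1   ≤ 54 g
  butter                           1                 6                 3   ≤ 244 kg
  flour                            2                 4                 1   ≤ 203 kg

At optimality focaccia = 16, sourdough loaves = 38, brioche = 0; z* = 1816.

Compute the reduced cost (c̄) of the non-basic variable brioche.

-3

Binding: yeast and butter. Non-binding: flour (19 unused).
Since flour is not tight, its dual is 0.
Dual feasibility on the basic columns requires 1·y_yeast + 1·y_butter = 9, 1·y_yeast + 6·y_butter = 44.
→ y_yeast = 2 and y_butter = 7.
Reduced cost of brioche: c₃ − yᵀa₃ = 20 − (2·1 + 7·3) = 20 − 23 = -3.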